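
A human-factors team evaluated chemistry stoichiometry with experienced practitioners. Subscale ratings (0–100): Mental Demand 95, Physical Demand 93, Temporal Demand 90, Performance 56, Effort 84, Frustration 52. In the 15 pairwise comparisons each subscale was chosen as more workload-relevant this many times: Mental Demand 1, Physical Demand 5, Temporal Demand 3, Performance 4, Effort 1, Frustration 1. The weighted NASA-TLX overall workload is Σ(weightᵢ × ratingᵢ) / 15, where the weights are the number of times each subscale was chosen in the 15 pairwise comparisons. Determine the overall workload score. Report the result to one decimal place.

The tallies are the weights (they sum to 15).
Weighted sum = 1·95 + 5·93 + 3·90 + 4·56 + 1·84 + 1·52
            = 95 + 465 + 270 + 224 + 84 + 52 = 1190.
Overall workload = 1190 / 15 = 79.3333 ≈ 79.3.

79.3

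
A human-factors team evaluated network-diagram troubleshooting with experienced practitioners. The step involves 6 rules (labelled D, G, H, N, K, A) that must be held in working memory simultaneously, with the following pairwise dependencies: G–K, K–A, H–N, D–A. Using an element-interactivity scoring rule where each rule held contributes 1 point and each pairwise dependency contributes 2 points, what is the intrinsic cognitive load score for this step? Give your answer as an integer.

14

Count of rules held simultaneously: 6.
Count of pairwise dependencies listed: 4.
Element contribution: 6 × 1 = 6.
Interaction contribution: 4 × 2 = 8.
Intrinsic load = 6 + 8 = 14.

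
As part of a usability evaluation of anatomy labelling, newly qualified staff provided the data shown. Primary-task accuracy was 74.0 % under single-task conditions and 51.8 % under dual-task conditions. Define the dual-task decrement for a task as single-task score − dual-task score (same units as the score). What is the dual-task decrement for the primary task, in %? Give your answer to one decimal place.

22.2

Decrement = 74.0 − 51.8 = 22.2000 % ≈ 22.2 %.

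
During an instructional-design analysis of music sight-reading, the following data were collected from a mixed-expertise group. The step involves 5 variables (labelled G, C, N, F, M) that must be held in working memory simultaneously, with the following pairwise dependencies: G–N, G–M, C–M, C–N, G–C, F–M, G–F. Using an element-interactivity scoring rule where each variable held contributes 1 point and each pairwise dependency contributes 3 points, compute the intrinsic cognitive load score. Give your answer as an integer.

26

Count of variables held simultaneously: 5.
Count of pairwise dependencies listed: 7.
Element contribution: 5 × 1 = 5.
Interaction contribution: 7 × 3 = 21.
Intrinsic load = 5 + 21 = 26.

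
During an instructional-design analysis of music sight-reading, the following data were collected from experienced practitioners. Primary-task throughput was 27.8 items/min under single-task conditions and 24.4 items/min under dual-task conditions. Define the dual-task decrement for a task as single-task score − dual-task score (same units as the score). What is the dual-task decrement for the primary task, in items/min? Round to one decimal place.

3.4

Decrement = 27.8 − 24.4 = 3.4000 items/min ≈ 3.4 items/min.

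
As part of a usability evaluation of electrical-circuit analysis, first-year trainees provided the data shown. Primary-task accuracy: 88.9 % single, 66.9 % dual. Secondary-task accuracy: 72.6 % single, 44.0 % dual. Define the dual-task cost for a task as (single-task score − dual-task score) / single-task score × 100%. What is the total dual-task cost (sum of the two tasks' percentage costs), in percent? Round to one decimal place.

64.1

Primary cost = (88.9 − 66.9) / 88.9 × 100% = 24.7469%.
Secondary cost = (72.6 − 44.0) / 72.6 × 100% = 39.3939%.
Total = 24.7469% + 39.3939% = 64.1408% ≈ 64.1%.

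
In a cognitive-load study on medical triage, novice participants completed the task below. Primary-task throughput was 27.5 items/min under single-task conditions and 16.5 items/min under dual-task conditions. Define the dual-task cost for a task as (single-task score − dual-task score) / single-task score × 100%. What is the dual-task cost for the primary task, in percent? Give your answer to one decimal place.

Cost = (27.5 − 16.5) / 27.5 × 100%
     = 11.0000 / 27.5 × 100% = 40.0000%.
≈ 40.0%.

40.0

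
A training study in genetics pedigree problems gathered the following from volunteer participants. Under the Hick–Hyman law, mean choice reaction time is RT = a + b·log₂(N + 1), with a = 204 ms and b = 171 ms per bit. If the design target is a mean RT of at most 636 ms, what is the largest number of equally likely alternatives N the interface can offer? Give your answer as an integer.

Set 204 + 171·log₂(N + 1) ≤ 636.
log₂(N + 1) ≤ (636 − 204) / 171 = 2.5263.
N + 1 ≤ 2^2.5263 = 5.7609.
N ≤ 4.7609, so the largest integer N is 4.

4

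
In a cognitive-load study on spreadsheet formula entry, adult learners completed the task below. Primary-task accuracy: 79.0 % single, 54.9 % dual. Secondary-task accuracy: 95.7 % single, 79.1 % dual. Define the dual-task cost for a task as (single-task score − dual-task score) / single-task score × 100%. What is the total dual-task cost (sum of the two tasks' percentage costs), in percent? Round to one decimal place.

47.9

Primary cost = (79.0 − 54.9) / 79.0 × 100% = 30.5063%.
Secondary cost = (95.7 − 79.1) / 95.7 × 100% = 17.3459%.
Total = 30.5063% + 17.3459% = 47.8522% ≈ 47.9%.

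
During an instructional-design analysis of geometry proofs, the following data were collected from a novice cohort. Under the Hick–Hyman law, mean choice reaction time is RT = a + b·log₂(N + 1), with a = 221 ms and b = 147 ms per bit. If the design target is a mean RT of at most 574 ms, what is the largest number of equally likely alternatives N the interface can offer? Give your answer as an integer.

4

Set 221 + 147·log₂(N + 1) ≤ 574.
log₂(N + 1) ≤ (574 − 221) / 147 = 2.4014.
N + 1 ≤ 2^2.4014 = 5.2832.
N ≤ 4.2832, so the largest integer N is 4.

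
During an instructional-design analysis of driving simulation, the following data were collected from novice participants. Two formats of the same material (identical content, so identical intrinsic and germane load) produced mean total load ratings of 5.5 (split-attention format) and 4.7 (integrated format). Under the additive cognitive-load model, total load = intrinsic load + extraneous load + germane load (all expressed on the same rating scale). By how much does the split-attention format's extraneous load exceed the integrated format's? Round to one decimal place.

0.8

Intrinsic and germane load are equal across formats, so the difference in total load equals the difference in extraneous load.
Extraneous-load difference = 5.5 − 4.7 = 0.8.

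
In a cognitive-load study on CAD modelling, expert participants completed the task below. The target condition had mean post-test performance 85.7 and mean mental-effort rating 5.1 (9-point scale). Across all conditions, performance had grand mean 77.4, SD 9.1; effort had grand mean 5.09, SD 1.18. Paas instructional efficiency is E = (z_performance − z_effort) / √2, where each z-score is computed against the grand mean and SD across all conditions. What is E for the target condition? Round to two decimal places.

z_performance = (85.7 − 77.4) / 9.1 = 8.3000 / 9.1 = 0.9121.
z_effort = (5.1 − 5.09) / 1.18 = 0.0100 / 1.18 = 0.0085.
z_P − z_E = 0.9121 − 0.0085 = 0.9036.
E = 0.9036 / √2 = 0.9036 / 1.41421 = 0.6389 ≈ 0.64.

0.64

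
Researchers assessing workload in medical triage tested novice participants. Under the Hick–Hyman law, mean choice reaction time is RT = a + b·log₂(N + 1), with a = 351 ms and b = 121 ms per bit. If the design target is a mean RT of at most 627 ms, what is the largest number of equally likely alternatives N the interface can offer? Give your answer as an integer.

3

Set 351 + 121·log₂(N + 1) ≤ 627.
log₂(N + 1) ≤ (627 − 351) / 121 = 2.2810.
N + 1 ≤ 2^2.2810 = 4.8601.
N ≤ 3.8601, so the largest integer N is 3.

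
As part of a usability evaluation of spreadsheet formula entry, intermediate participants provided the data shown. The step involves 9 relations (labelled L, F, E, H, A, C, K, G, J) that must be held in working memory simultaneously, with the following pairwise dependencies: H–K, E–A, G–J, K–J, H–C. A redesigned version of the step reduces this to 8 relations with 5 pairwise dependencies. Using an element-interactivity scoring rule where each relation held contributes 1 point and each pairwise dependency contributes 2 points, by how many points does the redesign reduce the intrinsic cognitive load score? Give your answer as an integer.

Original: 9 × 1 + 5 × 2 = 9 + 10 = 19.
Redesigned: 8 × 1 + 5 × 2 = 8 + 10 = 18.
Reduction = 19 − 18 = 1.

1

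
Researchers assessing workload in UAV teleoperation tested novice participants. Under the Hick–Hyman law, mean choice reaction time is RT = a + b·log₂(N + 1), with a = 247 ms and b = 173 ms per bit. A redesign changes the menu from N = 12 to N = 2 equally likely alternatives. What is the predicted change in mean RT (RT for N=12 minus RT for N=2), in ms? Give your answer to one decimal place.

RT(12) = 247 + 173·log₂(13) = 247 + 173·3.7004 = 887.1692 ms.
RT(2) = 247 + 173·log₂(3) = 247 + 173·1.5850 = 521.2050 ms.
Difference = 887.1692 − 521.2050 = 365.9642 ≈ 366.0 ms.

366.0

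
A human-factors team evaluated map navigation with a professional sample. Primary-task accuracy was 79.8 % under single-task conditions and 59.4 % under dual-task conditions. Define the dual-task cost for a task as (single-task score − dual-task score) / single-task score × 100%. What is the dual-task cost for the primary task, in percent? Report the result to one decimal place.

Cost = (79.8 − 59.4) / 79.8 × 100%
     = 20.4000 / 79.8 × 100% = 25.5639%.
≈ 25.6%.

25.6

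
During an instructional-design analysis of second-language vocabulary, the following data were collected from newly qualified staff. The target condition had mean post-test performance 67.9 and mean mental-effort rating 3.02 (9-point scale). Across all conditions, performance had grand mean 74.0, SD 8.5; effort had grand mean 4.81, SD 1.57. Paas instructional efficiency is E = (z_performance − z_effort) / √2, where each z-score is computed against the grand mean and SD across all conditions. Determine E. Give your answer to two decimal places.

z_performance = (67.9 − 74.0) / 8.5 = -6.1000 / 8.5 = -0.7176.
z_effort = (3.02 − 4.81) / 1.57 = -1.7900 / 1.57 = -1.1401.
z_P − z_E = -0.7176 − (-1.1401) = 0.4225.
E = 0.4225 / √2 = 0.4225 / 1.41421 = 0.2988 ≈ 0.30.

0.30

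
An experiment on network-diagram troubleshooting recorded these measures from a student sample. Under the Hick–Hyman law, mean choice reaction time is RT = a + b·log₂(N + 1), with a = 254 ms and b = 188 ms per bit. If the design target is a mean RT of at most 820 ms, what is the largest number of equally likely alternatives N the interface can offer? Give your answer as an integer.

7

Set 254 + 188·log₂(N + 1) ≤ 820.
log₂(N + 1) ≤ (820 − 254) / 188 = 3.0106.
N + 1 ≤ 2^3.0106 = 8.0590.
N ≤ 7.0590, so the largest integer N is 7.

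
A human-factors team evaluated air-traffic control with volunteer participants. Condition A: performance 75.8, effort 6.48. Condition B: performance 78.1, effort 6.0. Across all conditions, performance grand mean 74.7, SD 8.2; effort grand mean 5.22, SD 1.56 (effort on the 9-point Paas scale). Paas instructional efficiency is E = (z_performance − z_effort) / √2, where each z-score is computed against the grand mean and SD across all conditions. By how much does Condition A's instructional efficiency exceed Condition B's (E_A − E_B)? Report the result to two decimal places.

Condition A: z_P = (75.8 − 74.7)/8.2 = 0.1341; z_E = (6.48 − 5.22)/1.56 = 0.8077; E_A = (0.1341 − 0.8077)/√2 = -0.4763.
Condition B: z_P = (78.1 − 74.7)/8.2 = 0.4146; z_E = (6.0 − 5.22)/1.56 = 0.5000; E_B = (0.4146 − 0.5000)/√2 = -0.0604.
E_A − E_B = -0.4763 − (-0.0604) = -0.4159 ≈ -0.42.

-0.42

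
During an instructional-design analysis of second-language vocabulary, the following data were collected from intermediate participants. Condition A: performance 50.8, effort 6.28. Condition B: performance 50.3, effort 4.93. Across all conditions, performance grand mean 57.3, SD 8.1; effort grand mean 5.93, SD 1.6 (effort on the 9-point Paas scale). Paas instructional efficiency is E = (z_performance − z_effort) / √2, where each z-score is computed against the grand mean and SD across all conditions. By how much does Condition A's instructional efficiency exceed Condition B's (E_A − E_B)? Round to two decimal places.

Condition A: z_P = (50.8 − 57.3)/8.1 = -0.8025; z_E = (6.28 − 5.93)/1.6 = 0.2188; E_A = (-0.8025 − 0.2188)/√2 = -0.7222.
Condition B: z_P = (50.3 − 57.3)/8.1 = -0.8642; z_E = (4.93 − 5.93)/1.6 = -0.6250; E_B = (-0.8642 − (-0.6250))/√2 = -0.1691.
E_A − E_B = -0.7222 − (-0.1691) = -0.5531 ≈ -0.55.

-0.55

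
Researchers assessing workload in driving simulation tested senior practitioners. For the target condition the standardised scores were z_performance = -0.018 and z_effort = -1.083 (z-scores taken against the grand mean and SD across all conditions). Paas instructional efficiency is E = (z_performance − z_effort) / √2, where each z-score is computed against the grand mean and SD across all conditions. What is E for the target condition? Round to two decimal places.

0.75

z_P − z_E = -0.018 − (-1.083) = 1.0650.
E = 1.0650 / √2 = 1.0650 / 1.41421 = 0.7531 ≈ 0.75.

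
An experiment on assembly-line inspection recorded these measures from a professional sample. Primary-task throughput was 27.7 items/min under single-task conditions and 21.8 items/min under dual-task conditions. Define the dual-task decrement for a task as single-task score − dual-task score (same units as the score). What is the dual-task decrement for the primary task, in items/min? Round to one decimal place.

5.9

Decrement = 27.7 − 21.8 = 5.9000 items/min ≈ 5.9 items/min.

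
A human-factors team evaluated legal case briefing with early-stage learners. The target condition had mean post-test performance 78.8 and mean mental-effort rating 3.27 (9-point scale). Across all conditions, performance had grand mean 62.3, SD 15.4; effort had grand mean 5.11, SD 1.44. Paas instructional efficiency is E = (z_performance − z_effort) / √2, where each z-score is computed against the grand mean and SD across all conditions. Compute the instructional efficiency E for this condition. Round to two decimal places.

1.66

z_performance = (78.8 − 62.3) / 15.4 = 16.5000 / 15.4 = 1.0714.
z_effort = (3.27 − 5.11) / 1.44 = -1.8400 / 1.44 = -1.2778.
z_P − z_E = 1.0714 − (-1.2778) = 2.3492.
E = 2.3492 / √2 = 2.3492 / 1.41421 = 1.6611 ≈ 1.66.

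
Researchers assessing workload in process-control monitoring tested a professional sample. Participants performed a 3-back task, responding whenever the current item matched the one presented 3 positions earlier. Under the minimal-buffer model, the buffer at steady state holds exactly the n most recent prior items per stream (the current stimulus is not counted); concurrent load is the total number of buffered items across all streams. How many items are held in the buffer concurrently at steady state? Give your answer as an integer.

The buffer holds the 3 most recent prior items.
Steady-state concurrent load = 3 items.

3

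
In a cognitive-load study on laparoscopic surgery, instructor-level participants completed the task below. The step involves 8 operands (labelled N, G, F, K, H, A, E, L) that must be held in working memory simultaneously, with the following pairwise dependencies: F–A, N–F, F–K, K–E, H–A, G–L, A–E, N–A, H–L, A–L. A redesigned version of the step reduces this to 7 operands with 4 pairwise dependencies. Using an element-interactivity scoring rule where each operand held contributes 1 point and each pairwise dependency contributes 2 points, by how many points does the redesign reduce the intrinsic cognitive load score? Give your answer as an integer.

Original: 8 × 1 + 10 × 2 = 8 + 20 = 28.
Redesigned: 7 × 1 + 4 × 2 = 7 + 8 = 15.
Reduction = 28 − 15 = 13.

13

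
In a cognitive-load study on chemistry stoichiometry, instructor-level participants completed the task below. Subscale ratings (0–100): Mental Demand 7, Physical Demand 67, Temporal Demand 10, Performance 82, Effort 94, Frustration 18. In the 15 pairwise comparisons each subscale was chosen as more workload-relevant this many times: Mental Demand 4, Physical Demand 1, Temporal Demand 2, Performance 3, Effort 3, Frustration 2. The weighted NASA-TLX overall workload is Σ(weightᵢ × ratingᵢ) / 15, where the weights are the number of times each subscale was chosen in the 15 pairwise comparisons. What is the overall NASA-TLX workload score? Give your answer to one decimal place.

45.3

The tallies are the weights (they sum to 15).
Weighted sum = 4·7 + 1·67 + 2·10 + 3·82 + 3·94 + 2·18
            = 28 + 67 + 20 + 246 + 282 + 36 = 679.
Overall workload = 679 / 15 = 45.2667 ≈ 45.3.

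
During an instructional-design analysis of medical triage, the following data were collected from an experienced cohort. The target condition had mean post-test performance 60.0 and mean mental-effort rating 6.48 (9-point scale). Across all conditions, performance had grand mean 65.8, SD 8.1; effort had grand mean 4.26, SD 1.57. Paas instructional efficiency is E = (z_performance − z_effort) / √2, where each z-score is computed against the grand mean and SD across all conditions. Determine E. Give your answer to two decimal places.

z_performance = (60.0 − 65.8) / 8.1 = -5.8000 / 8.1 = -0.7160.
z_effort = (6.48 − 4.26) / 1.57 = 2.2200 / 1.57 = 1.4140.
z_P − z_E = -0.7160 − 1.4140 = -2.1300.
E = -2.1300 / √2 = -2.1300 / 1.41421 = -1.5061 ≈ -1.51.

-1.51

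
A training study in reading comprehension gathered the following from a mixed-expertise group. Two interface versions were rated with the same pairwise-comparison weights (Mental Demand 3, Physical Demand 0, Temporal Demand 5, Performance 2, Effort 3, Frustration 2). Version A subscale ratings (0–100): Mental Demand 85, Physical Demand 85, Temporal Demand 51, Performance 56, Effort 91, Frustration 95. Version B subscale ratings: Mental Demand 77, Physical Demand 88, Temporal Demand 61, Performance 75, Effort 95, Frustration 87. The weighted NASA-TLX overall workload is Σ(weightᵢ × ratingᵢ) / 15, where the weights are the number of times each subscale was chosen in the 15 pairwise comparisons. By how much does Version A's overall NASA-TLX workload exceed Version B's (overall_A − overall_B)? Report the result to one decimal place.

-4.0

Version A weighted sum = 3·85 + 0·85 + 5·51 + 2·56 + 3·91 + 2·95 = 255 + 0 + 255 + 112 + 273 + 190 = 1085; overall_A = 1085/15 = 72.3333.
Version B weighted sum = 3·77 + 0·88 + 5·61 + 2·75 + 3·95 + 2·87 = 231 + 0 + 305 + 150 + 285 + 174 = 1145; overall_B = 1145/15 = 76.3333.
Difference = 72.3333 − 76.3333 = -4.0000 ≈ -4.0.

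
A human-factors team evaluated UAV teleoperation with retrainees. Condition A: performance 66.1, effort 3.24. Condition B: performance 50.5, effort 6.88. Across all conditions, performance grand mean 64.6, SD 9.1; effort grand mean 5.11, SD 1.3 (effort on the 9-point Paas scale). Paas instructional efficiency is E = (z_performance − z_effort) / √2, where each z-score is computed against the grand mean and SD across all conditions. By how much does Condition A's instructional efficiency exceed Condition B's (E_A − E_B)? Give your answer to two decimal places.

Condition A: z_P = (66.1 − 64.6)/9.1 = 0.1648; z_E = (3.24 − 5.11)/1.3 = -1.4385; E_A = (0.1648 − (-1.4385))/√2 = 1.1337.
Condition B: z_P = (50.5 − 64.6)/9.1 = -1.5495; z_E = (6.88 − 5.11)/1.3 = 1.3615; E_B = (-1.5495 − 1.3615)/√2 = -2.0584.
E_A − E_B = 1.1337 − (-2.0584) = 3.1921 ≈ 3.19.

3.19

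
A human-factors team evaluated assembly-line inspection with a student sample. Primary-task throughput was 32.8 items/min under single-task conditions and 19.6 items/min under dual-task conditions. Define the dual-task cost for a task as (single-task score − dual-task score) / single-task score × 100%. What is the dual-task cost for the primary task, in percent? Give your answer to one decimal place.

Cost = (32.8 − 19.6) / 32.8 × 100%
     = 13.2000 / 32.8 × 100% = 40.2439%.
≈ 40.2%.

40.2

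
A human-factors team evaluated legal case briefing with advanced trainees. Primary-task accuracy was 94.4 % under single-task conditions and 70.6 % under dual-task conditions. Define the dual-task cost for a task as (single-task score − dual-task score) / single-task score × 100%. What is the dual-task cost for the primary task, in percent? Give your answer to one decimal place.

Cost = (94.4 − 70.6) / 94.4 × 100%
     = 23.8000 / 94.4 × 100% = 25.2119%.
≈ 25.2%.

25.2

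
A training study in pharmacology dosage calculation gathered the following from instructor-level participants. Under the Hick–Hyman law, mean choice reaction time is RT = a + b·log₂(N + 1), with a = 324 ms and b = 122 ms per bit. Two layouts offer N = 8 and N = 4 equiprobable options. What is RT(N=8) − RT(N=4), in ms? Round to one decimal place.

RT(8) = 324 + 122·log₂(9) = 324 + 122·3.1699 = 710.7278 ms.
RT(4) = 324 + 122·log₂(5) = 324 + 122·2.3219 = 607.2718 ms.
Difference = 710.7278 − 607.2718 = 103.4560 ≈ 103.5 ms.

103.5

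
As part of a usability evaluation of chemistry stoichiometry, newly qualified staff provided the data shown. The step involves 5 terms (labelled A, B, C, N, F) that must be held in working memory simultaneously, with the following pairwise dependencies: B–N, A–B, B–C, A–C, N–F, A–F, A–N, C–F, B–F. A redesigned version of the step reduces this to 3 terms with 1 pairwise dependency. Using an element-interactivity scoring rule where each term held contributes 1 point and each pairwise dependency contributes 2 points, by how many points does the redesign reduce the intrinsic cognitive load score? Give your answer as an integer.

18

Original: 5 × 1 + 9 × 2 = 5 + 18 = 23.
Redesigned: 3 × 1 + 1 × 2 = 3 + 2 = 5.
Reduction = 23 − 5 = 18.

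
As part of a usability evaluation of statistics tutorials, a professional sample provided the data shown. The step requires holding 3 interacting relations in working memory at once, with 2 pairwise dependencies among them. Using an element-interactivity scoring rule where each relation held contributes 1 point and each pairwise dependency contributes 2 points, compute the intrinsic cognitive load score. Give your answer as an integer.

7

Element contribution: 3 × 1 = 3.
Interaction contribution: 2 × 2 = 4.
Intrinsic load = 3 + 4 = 7.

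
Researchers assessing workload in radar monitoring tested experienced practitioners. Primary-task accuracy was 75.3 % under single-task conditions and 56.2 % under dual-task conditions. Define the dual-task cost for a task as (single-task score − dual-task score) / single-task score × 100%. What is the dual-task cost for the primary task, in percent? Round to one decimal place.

25.4

Cost = (75.3 − 56.2) / 75.3 × 100%
     = 19.1000 / 75.3 × 100% = 25.3652%.
≈ 25.4%.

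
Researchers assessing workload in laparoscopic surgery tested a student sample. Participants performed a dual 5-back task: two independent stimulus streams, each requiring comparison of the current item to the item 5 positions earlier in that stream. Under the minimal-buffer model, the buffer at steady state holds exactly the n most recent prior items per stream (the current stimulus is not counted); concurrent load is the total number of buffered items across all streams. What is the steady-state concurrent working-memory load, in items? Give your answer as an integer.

Each stream's buffer holds its 5 most recent prior items.
Two independent streams: 2 × 5 = 10 buffered items at steady state.

10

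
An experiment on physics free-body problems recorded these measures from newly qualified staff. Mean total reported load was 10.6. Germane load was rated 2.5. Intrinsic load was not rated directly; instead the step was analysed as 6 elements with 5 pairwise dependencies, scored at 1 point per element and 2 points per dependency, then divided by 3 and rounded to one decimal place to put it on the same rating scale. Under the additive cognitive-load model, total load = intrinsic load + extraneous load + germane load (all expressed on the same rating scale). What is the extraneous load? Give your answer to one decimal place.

2.8

Intrinsic (element-interactivity): (6 × 1 + 5 × 2) / 3 = 16 / 3 = 5.3333 → 5.3.
extraneous load = total − intrinsic − germane
             = 10.6 − 5.3 − 2.5 = 2.8.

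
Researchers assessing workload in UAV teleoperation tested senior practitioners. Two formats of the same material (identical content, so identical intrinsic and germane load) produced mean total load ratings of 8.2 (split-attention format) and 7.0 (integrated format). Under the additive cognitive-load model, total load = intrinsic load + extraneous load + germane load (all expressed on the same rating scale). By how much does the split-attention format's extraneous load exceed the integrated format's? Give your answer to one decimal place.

1.2

Intrinsic and germane load are equal across formats, so the difference in total load equals the difference in extraneous load.
Extraneous-load difference = 8.2 − 7.0 = 1.2.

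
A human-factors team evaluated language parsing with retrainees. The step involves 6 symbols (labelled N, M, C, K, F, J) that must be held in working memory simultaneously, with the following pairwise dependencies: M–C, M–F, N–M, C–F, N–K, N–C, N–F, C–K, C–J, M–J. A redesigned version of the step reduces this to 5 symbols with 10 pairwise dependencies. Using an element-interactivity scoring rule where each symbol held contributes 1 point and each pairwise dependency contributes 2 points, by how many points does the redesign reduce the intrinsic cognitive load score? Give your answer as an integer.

Original: 6 × 1 + 10 × 2 = 6 + 20 = 26.
Redesigned: 5 × 1 + 10 × 2 = 5 + 20 = 25.
Reduction = 26 − 25 = 1.

1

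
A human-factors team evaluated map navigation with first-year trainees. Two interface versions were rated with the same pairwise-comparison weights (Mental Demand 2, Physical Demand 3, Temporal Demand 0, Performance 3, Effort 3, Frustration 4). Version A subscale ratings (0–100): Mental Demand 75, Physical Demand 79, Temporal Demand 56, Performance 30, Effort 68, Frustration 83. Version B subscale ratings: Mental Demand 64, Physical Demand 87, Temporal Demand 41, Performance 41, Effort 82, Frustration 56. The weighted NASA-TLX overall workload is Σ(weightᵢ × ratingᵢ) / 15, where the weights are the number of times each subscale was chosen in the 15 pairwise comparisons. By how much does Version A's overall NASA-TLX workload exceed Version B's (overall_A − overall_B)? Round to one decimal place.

2.1

Version A weighted sum = 2·75 + 3·79 + 0·56 + 3·30 + 3·68 + 4·83 = 150 + 237 + 0 + 90 + 204 + 332 = 1013; overall_A = 1013/15 = 67.5333.
Version B weighted sum = 2·64 + 3·87 + 0·41 + 3·41 + 3·82 + 4·56 = 128 + 261 + 0 + 123 + 246 + 224 = 982; overall_B = 982/15 = 65.4667.
Difference = 67.5333 − 65.4667 = 2.0666 ≈ 2.1.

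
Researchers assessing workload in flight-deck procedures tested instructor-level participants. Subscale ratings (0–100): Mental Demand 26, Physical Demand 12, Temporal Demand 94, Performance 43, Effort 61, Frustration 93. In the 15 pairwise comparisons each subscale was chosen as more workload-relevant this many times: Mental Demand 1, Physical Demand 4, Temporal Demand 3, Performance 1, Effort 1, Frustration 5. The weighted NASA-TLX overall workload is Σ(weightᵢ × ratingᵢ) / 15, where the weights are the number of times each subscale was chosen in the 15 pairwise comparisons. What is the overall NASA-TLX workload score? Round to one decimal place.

61.7

The tallies are the weights (they sum to 15).
Weighted sum = 1·26 + 4·12 + 3·94 + 1·43 + 1·61 + 5·93
            = 26 + 48 + 282 + 43 + 61 + 465 = 925.
Overall workload = 925 / 15 = 61.6667 ≈ 61.7.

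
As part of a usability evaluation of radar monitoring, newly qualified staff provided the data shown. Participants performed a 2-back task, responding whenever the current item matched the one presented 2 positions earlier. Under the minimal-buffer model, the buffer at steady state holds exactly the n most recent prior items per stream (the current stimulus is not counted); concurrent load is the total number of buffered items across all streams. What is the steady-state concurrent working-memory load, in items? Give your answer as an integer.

2

The buffer holds the 2 most recent prior items.
Steady-state concurrent load = 2 items.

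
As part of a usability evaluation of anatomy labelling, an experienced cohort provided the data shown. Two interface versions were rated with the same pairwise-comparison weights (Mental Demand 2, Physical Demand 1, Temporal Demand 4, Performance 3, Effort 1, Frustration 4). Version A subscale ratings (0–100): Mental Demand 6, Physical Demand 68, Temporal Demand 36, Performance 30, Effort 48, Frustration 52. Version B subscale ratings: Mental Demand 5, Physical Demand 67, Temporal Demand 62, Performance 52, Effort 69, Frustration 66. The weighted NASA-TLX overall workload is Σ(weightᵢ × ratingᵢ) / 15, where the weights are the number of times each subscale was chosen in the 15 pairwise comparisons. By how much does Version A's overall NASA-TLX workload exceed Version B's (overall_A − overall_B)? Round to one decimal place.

Version A weighted sum = 2·6 + 1·68 + 4·36 + 3·30 + 1·48 + 4·52 = 12 + 68 + 144 + 90 + 48 + 208 = 570; overall_A = 570/15 = 38.0000.
Version B weighted sum = 2·5 + 1·67 + 4·62 + 3·52 + 1·69 + 4·66 = 10 + 67 + 248 + 156 + 69 + 264 = 814; overall_B = 814/15 = 54.2667.
Difference = 38.0000 − 54.2667 = -16.2667 ≈ -16.3.

-16.3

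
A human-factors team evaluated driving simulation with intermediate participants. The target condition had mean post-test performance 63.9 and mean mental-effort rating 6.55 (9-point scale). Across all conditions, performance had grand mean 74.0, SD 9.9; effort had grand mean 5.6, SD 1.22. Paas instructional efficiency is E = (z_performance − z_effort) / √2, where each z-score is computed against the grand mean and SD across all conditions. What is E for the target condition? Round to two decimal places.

z_performance = (63.9 − 74.0) / 9.9 = -10.1000 / 9.9 = -1.0202.
z_effort = (6.55 − 5.6) / 1.22 = 0.9500 / 1.22 = 0.7787.
z_P − z_E = -1.0202 − 0.7787 = -1.7989.
E = -1.7989 / √2 = -1.7989 / 1.41421 = -1.2720 ≈ -1.27.

-1.27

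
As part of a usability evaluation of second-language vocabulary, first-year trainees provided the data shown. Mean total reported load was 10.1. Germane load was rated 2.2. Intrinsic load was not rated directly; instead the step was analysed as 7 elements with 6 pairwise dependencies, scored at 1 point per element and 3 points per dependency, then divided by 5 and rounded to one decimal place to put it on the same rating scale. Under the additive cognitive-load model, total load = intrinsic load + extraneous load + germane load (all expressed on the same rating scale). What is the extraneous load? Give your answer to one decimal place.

Intrinsic (element-interactivity): (7 × 1 + 6 × 3) / 5 = 25 / 5 = 5.0000 → 5.0.
extraneous load = total − intrinsic − germane
             = 10.1 − 5.0 − 2.2 = 2.9.

2.9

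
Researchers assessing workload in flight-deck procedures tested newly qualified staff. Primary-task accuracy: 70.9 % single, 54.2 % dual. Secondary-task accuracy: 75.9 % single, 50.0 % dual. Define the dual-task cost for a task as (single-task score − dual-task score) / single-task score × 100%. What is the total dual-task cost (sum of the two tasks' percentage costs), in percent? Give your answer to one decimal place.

57.7

Primary cost = (70.9 − 54.2) / 70.9 × 100% = 23.5543%.
Secondary cost = (75.9 − 50.0) / 75.9 × 100% = 34.1238%.
Total = 23.5543% + 34.1238% = 57.6781% ≈ 57.7%.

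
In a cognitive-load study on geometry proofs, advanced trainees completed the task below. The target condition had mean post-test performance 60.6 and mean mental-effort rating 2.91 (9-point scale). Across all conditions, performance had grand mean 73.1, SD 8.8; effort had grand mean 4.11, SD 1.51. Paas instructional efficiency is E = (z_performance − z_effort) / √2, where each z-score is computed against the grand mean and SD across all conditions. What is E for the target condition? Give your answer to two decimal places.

z_performance = (60.6 − 73.1) / 8.8 = -12.5000 / 8.8 = -1.4205.
z_effort = (2.91 − 4.11) / 1.51 = -1.2000 / 1.51 = -0.7947.
z_P − z_E = -1.4205 − (-0.7947) = -0.6258.
E = -0.6258 / √2 = -0.6258 / 1.41421 = -0.4425 ≈ -0.44.

-0.44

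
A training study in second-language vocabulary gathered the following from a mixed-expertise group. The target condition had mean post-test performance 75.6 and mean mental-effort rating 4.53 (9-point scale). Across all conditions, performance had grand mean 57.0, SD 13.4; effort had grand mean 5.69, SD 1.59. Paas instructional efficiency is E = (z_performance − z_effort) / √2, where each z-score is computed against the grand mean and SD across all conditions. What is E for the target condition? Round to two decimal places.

1.50

z_performance = (75.6 − 57.0) / 13.4 = 18.6000 / 13.4 = 1.3881.
z_effort = (4.53 − 5.69) / 1.59 = -1.1600 / 1.59 = -0.7296.
z_P − z_E = 1.3881 − (-0.7296) = 2.1177.
E = 2.1177 / √2 = 2.1177 / 1.41421 = 1.4974 ≈ 1.50.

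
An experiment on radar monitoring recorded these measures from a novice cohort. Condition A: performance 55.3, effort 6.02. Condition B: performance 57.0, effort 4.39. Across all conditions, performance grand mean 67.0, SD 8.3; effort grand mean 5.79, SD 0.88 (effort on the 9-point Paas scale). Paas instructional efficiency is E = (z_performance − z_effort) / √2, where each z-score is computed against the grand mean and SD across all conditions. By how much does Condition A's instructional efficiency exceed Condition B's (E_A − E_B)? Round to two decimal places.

Condition A: z_P = (55.3 − 67.0)/8.3 = -1.4096; z_E = (6.02 − 5.79)/0.88 = 0.2614; E_A = (-1.4096 − 0.2614)/√2 = -1.1816.
Condition B: z_P = (57.0 − 67.0)/8.3 = -1.2048; z_E = (4.39 − 5.79)/0.88 = -1.5909; E_B = (-1.2048 − (-1.5909))/√2 = 0.2730.
E_A − E_B = -1.1816 − 0.2730 = -1.4546 ≈ -1.45.

-1.45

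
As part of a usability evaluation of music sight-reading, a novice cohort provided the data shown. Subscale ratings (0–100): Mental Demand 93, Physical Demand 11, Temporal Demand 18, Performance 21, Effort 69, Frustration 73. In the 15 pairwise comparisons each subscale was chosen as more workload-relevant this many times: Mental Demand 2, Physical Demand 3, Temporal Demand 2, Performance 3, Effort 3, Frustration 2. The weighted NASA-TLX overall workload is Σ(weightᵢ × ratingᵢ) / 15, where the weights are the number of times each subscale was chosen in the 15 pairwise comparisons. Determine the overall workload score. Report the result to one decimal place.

44.7

The tallies are the weights (they sum to 15).
Weighted sum = 2·93 + 3·11 + 2·18 + 3·21 + 3·69 + 2·73
            = 186 + 33 + 36 + 63 + 207 + 146 = 671.
Overall workload = 671 / 15 = 44.7333 ≈ 44.7.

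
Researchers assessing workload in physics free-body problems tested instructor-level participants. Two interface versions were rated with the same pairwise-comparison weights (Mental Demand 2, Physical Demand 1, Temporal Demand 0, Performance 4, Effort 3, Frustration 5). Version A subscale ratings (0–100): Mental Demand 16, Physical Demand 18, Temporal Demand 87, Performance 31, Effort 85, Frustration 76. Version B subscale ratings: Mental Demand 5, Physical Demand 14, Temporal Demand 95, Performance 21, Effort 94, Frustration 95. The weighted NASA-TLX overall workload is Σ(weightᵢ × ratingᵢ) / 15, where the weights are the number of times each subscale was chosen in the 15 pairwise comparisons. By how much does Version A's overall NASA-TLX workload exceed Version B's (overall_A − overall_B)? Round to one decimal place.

-3.7

Version A weighted sum = 2·16 + 1·18 + 0·87 + 4·31 + 3·85 + 5·76 = 32 + 18 + 0 + 124 + 255 + 380 = 809; overall_A = 809/15 = 53.9333.
Version B weighted sum = 2·5 + 1·14 + 0·95 + 4·21 + 3·94 + 5·95 = 10 + 14 + 0 + 84 + 282 + 475 = 865; overall_B = 865/15 = 57.6667.
Difference = 53.9333 − 57.6667 = -3.7334 ≈ -3.7.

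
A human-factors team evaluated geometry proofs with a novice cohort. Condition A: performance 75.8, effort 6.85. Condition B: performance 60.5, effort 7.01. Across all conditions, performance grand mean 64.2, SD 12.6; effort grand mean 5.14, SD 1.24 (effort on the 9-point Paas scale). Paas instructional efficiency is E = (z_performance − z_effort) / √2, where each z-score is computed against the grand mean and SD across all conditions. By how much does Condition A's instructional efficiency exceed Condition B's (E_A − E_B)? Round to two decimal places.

Condition A: z_P = (75.8 − 64.2)/12.6 = 0.9206; z_E = (6.85 − 5.14)/1.24 = 1.3790; E_A = (0.9206 − 1.3790)/√2 = -0.3241.
Condition B: z_P = (60.5 − 64.2)/12.6 = -0.2937; z_E = (7.01 − 5.14)/1.24 = 1.5081; E_B = (-0.2937 − 1.5081)/√2 = -1.2741.
E_A − E_B = -0.3241 − (-1.2741) = 0.9500 ≈ 0.95.

0.95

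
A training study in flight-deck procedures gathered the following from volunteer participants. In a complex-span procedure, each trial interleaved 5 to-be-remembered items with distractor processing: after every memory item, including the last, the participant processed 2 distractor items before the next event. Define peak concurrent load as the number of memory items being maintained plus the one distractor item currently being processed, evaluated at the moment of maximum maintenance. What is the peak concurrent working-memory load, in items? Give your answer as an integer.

6

Maintenance is greatest during the distractor(s) after memory item 5: all 5 memory items are being held.
One distractor item is concurrently being processed.
Peak concurrent load = 5 + 1 = 6 items.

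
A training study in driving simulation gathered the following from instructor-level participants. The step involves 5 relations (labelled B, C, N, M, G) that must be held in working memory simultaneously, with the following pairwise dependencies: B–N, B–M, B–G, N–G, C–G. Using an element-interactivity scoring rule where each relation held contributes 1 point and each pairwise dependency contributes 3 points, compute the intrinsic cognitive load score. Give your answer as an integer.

20

Count of relations held simultaneously: 5.
Count of pairwise dependencies listed: 5.
Element contribution: 5 × 1 = 5.
Interaction contribution: 5 × 3 = 15.
Intrinsic load = 5 + 15 = 20.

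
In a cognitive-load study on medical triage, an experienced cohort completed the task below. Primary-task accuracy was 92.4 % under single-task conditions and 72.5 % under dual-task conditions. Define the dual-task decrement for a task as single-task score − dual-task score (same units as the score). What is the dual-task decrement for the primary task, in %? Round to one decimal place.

19.9

Decrement = 92.4 − 72.5 = 19.9000 % ≈ 19.9 %.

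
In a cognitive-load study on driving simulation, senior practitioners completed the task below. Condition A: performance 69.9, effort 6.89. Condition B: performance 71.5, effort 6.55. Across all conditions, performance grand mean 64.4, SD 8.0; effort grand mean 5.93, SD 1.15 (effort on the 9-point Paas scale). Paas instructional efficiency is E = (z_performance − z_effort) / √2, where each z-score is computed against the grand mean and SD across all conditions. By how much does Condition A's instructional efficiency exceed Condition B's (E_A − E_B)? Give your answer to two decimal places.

-0.35

Condition A: z_P = (69.9 − 64.4)/8.0 = 0.6875; z_E = (6.89 − 5.93)/1.15 = 0.8348; E_A = (0.6875 − 0.8348)/√2 = -0.1042.
Condition B: z_P = (71.5 − 64.4)/8.0 = 0.8875; z_E = (6.55 − 5.93)/1.15 = 0.5391; E_B = (0.8875 − 0.5391)/√2 = 0.2464.
E_A − E_B = -0.1042 − 0.2464 = -0.3506 ≈ -0.35.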